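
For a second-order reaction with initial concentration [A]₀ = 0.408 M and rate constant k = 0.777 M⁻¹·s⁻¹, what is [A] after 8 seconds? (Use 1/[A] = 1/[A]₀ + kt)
0.1154 M

1/[A] = 1/[A]₀ + k·t = 1/0.408 + (0.777)·(8) = 2.4510 + 6.2160 = 8.6670
[A] = 1/8.6670 = 0.1154 M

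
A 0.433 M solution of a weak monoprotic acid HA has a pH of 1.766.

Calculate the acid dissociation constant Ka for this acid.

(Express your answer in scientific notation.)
K_a = 7.06e-04

[H⁺] = 10^(−pH) = 10^(−1.766) = 1.714e-02 M. For HA ⇌ H⁺ + A⁻, Ka = x²/(C − x) = (1.714e-02)²/(0.433 − 1.714e-02) = 7.06e-04.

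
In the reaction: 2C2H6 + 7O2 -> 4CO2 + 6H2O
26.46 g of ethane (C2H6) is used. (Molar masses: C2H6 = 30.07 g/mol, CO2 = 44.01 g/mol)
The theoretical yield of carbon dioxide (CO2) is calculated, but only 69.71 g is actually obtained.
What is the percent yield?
Moles of C2H6 = 26.46 g ÷ 30.07 g/mol = 0.879947 mol
Mole ratio: 4 mol CO2 / 2 mol C2H6
Moles of CO2 = 0.879947 × (4/2) = 1.75989 mol
Theoretical yield = 1.75989 mol × 44.01 g/mol = 77.453 g
Actual yield = 69.71 g
Percent yield = (69.71 / 77.453) × 100% = 90.0%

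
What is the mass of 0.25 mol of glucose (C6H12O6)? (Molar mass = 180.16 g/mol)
Mass = 0.25 mol × 180.16 g/mol = 45.04 g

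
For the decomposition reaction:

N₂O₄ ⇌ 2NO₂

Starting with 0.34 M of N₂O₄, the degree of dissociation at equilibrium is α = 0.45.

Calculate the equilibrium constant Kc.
K_c = 0.5007

x = α·[A]₀ = 0.45 × 0.34 = 0.153 M dissociated.
At eq: [N₂O₄] = 0.34 − 0.153 = 0.187 M; [NO₂] = 2x = 0.306 M.
Kc = [NO₂]²/[N₂O₄] = (0.306)²/0.187 = 0.5007.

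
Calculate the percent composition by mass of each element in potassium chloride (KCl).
K: 52.45%, Cl: 47.55%

Molar mass of KCl = 74.55 g/mol
% K = (1 × 39.1) / 74.55 × 100% = 39.1 / 74.55 × 100% = 52.45%
% Cl = (1 × 35.45) / 74.55 × 100% = 35.45 / 74.55 × 100% = 47.55%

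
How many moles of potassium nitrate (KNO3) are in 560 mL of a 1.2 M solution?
Moles = Molarity × Volume (L)
Moles = 1.2 M × 0.56 L = 0.672 mol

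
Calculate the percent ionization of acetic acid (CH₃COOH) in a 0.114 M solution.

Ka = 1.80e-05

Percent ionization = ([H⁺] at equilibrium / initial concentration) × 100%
Percent ionization = 1.25%

Let x = [H⁺]. Ka = x²/(C - x) ⇒ x² + (1.80e-05)x - (1.80e-05)(0.114) = 0. x = 1.4235e-03. Percent = (1.4235e-03/0.114) × 100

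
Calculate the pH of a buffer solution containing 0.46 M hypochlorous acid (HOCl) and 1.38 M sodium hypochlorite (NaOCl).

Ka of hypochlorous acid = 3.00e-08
pH = 8.00

pKa = -log(3.00e-08) = 7.52. pH = pKa + log([A⁻]/[HA]) = 7.52 + log(1.38/0.46)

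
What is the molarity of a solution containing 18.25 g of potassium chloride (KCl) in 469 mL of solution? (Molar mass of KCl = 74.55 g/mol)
Moles of KCl = 18.25 g ÷ 74.55 g/mol = 0.244802 mol
Volume = 469 mL = 0.469 L
Molarity = 0.244802 mol ÷ 0.469 L = 0.522 M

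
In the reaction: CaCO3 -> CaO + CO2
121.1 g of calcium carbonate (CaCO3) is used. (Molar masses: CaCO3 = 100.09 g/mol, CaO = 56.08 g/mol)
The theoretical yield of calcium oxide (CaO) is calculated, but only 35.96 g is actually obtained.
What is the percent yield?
Moles of CaCO3 = 121.1 g ÷ 100.09 g/mol = 1.20991 mol
Mole ratio: 1 mol CaO / 1 mol CaCO3
Moles of CaO = 1.20991 × (1/1) = 1.20991 mol
Theoretical yield = 1.20991 mol × 56.08 g/mol = 67.852 g
Actual yield = 35.96 g
Percent yield = (35.96 / 67.852) × 100% = 53.0%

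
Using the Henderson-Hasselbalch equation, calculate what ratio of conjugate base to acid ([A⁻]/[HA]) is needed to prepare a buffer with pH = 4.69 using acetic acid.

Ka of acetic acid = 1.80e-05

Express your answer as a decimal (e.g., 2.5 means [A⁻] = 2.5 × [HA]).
[A⁻]/[HA] = 0.882

pKa = −log(1.80e-05) = 4.7447. pH = pKa + log([A⁻]/[HA]). 4.69 = 4.7447 + log(ratio). log(ratio) = 4.69 − 4.7447 = -0.0547. ratio = 10^(-0.0547) = 0.882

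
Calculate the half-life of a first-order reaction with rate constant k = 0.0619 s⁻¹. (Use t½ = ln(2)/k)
11.20 s

t½ = ln(2)/k = 0.6931/0.0619 = 11.20 s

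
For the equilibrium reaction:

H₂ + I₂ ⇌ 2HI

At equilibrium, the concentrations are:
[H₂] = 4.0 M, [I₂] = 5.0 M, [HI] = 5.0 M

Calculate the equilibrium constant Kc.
K_c = 1.2500

Kc = ([HI]^2) / ([H₂] × [I₂])
   = ((5.0)^2) / ((4.0)·(5.0))
   = 25 / 20 = 1.2500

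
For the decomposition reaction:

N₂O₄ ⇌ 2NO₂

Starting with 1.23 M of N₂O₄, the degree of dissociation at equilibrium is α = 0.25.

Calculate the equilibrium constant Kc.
K_c = 0.4100

x = α·[A]₀ = 0.25 × 1.23 = 0.3075 M dissociated.
At eq: [N₂O₄] = 1.23 − 0.3075 = 0.9225 M; [NO₂] = 2x = 0.615 M.
Kc = [NO₂]²/[N₂O₄] = (0.615)²/0.9225 = 0.41.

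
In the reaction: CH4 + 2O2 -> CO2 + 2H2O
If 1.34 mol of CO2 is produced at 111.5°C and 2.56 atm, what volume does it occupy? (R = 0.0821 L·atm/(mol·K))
T = 111.5°C + 273.15 = 384.65 K
V = nRT/P = (1.34 × 0.0821 × 384.65) / 2.56
V = 16.53 L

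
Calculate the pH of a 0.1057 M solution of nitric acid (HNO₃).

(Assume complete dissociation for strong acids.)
pH = 0.98

[H⁺] = 0.1057 M for strong acid. pH = -log[H⁺] = -log(0.1057)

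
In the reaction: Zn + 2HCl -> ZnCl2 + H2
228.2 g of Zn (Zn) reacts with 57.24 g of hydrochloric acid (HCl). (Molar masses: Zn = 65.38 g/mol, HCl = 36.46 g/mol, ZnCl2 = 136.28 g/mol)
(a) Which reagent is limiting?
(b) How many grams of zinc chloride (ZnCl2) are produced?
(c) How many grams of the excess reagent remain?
(a) HCl, (b) 107 g, (c) 176.9 g

Moles of Zn = 228.2 g ÷ 65.38 g/mol = 3.49036 mol
Moles of HCl = 57.24 g ÷ 36.46 g/mol = 1.56994 mol
Moles ÷ coefficient: Zn: 3.49036/1 = 3.49, HCl: 1.56994/2 = 0.785
(a) HCl has the smaller value, so HCl is the limiting reagent.
(b) Moles of ZnCl2 = 1.56994 mol HCl × (1/2) = 0.78497 mol; mass = 0.78497 mol × 136.28 g/mol = 107 g
(c) Zn consumed = 1.56994 × (1/2) = 0.78497 mol; remaining = 3.49036 − 0.78497 = 2.70539 mol; mass = 2.70539 mol × 65.38 g/mol = 176.9 g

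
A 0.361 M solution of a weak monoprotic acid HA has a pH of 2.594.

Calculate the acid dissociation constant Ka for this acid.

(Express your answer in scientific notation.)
K_a = 1.81e-05

[H⁺] = 10^(−pH) = 10^(−2.594) = 2.547e-03 M. For HA ⇌ H⁺ + A⁻, Ka = x²/(C − x) = (2.547e-03)²/(0.361 − 2.547e-03) = 1.81e-05.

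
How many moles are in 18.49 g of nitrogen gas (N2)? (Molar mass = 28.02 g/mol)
Moles = 18.49 g ÷ 28.02 g/mol = 0.6599 mol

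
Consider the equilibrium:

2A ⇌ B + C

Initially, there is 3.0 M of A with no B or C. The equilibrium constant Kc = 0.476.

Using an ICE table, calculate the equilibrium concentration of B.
[B] = 0.870 M

ICE: [A] = 3.0 − 2x, [B] = [C] = x.
Kc = x²/(3.0 − 2x)² = 0.476 ⇒ √Kc = x/(3.0 − 2x).
x = √0.476·3.0/(1 + 2√0.476) = 0.68993·3.0/2.3799 = 0.86971.
[B] = x = 0.870 M.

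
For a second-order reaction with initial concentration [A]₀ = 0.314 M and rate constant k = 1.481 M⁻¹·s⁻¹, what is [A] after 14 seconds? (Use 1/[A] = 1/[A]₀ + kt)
0.0418 M

1/[A] = 1/[A]₀ + k·t = 1/0.314 + (1.481)·(14) = 3.1847 + 20.7340 = 23.9187
[A] = 1/23.9187 = 0.0418 M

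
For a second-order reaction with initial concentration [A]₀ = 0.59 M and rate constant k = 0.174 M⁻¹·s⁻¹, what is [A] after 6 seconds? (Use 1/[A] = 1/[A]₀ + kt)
0.3651 M

1/[A] = 1/[A]₀ + k·t = 1/0.59 + (0.174)·(6) = 1.6949 + 1.0440 = 2.7389
[A] = 1/2.7389 = 0.3651 M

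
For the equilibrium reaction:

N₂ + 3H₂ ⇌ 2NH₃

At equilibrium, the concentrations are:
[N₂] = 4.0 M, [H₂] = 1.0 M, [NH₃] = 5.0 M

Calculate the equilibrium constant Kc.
K_c = 6.2500

Kc = ([NH₃]^2) / ([N₂] × [H₂]^3)
   = ((5.0)^2) / ((4.0)·(1.0)^3)
   = 25 / 4 = 6.2500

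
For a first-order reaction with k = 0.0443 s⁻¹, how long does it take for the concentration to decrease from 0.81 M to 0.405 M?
15.65 s

From ln[A] = ln[A]₀ - k·t: t = ln([A]₀/[A])/k = ln(0.81/0.405)/0.0443 = ln(2.0000)/0.0443 = 0.6931/0.0443 = 15.65 s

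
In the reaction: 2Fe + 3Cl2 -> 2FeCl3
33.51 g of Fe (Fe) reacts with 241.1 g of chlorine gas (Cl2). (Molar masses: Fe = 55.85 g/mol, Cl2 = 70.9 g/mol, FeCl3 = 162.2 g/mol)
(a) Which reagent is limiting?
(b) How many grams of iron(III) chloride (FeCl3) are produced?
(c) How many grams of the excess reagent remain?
(a) Fe, (b) 97.32 g, (c) 177.3 g

Moles of Fe = 33.51 g ÷ 55.85 g/mol = 0.6 mol
Moles of Cl2 = 241.1 g ÷ 70.9 g/mol = 3.40056 mol
Moles ÷ coefficient: Fe: 0.6/2 = 0.3, Cl2: 3.40056/3 = 1.134
(a) Fe has the smaller value, so Fe is the limiting reagent.
(b) Moles of FeCl3 = 0.6 mol Fe × (2/2) = 0.6 mol; mass = 0.6 mol × 162.2 g/mol = 97.32 g
(c) Cl2 consumed = 0.6 × (3/2) = 0.9 mol; remaining = 3.40056 − 0.9 = 2.50056 mol; mass = 2.50056 mol × 70.9 g/mol = 177.3 g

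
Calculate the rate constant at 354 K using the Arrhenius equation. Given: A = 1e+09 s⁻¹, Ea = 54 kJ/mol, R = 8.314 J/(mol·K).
1.08e+01 s⁻¹

k = A·exp(-Ea/(R·T)) = 1e+09·exp(-54000/(8.314·354)) = 1e+09·exp(-18.3477) = 1e+09·1.0758e-08 = 1.08e+01 s⁻¹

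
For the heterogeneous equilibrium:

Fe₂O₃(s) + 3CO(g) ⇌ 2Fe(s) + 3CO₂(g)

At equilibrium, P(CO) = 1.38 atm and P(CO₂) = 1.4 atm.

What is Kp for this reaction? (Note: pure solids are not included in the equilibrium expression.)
K_p = 1.044

Solids (Fe₂O₃, Fe) are excluded.
Kp = P(CO₂)³/P(CO)³ = (1.4)³/(1.38)³ = 2.744/2.628 = 1.044.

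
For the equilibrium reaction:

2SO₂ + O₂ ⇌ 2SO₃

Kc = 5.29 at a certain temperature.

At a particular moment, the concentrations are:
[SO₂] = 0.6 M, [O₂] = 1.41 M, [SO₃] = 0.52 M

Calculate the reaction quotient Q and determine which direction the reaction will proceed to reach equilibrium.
Q = 0.533, Q < K, reaction proceeds forward (toward products)

Q = ([SO₃]^2) / ([SO₂]^2 × [O₂])
  = ((0.52)^2) / ((0.6)^2·(1.41)) = 0.2704/0.5076 = 0.5327
Since Q = 0.5327 < Kc = 5.29, the reaction proceeds forward (toward products) to reach equilibrium.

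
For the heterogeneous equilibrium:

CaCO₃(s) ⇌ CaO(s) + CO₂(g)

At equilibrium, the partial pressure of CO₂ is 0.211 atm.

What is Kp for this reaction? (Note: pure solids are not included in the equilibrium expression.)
K_p = 0.211

Solids (CaCO₃, CaO) have activity 1 and are excluded.
Kp = P(CO₂) = 0.211.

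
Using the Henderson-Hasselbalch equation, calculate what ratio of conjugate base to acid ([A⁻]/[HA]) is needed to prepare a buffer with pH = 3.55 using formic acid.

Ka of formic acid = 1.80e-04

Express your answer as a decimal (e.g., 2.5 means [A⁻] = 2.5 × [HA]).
[A⁻]/[HA] = 0.639

pKa = −log(1.80e-04) = 3.7447. pH = pKa + log([A⁻]/[HA]). 3.55 = 3.7447 + log(ratio). log(ratio) = 3.55 − 3.7447 = -0.1947. ratio = 10^(-0.1947) = 0.639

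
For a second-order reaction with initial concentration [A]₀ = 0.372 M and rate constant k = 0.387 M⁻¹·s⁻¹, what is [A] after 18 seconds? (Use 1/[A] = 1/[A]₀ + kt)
0.1036 M

1/[A] = 1/[A]₀ + k·t = 1/0.372 + (0.387)·(18) = 2.6882 + 6.9660 = 9.6542
[A] = 1/9.6542 = 0.1036 M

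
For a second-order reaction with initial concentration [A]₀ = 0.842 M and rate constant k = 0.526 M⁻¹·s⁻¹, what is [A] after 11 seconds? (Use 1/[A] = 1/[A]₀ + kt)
0.1434 M

1/[A] = 1/[A]₀ + k·t = 1/0.842 + (0.526)·(11) = 1.1876 + 5.7860 = 6.9736
[A] = 1/6.9736 = 0.1434 M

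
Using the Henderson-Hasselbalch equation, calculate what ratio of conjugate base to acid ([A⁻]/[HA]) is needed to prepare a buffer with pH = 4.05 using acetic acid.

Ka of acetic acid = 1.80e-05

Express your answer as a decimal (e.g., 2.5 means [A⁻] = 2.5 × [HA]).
[A⁻]/[HA] = 0.202

pKa = −log(1.80e-05) = 4.7447. pH = pKa + log([A⁻]/[HA]). 4.05 = 4.7447 + log(ratio). log(ratio) = 4.05 − 4.7447 = -0.6947. ratio = 10^(-0.6947) = 0.202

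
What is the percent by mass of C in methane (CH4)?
Mass of C in formula = 12.01 × 1 = 12.01 g/mol
Molar mass = 16.04 g/mol
% C = (12.01/16.04) × 100% = 74.88%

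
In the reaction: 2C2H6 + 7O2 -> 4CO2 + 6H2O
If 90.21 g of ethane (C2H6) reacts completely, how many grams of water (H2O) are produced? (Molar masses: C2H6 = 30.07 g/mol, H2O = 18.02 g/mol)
Moles of C2H6 = 90.21 g ÷ 30.07 g/mol = 3 mol
Mole ratio: 6 mol H2O / 2 mol C2H6
Moles of H2O = 3 × (6/2) = 9 mol
Mass of H2O = 9 mol × 18.02 g/mol = 162.2 g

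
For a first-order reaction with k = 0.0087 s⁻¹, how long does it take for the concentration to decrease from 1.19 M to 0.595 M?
79.67 s

From ln[A] = ln[A]₀ - k·t: t = ln([A]₀/[A])/k = ln(1.19/0.595)/0.0087 = ln(2.0000)/0.0087 = 0.6931/0.0087 = 79.67 s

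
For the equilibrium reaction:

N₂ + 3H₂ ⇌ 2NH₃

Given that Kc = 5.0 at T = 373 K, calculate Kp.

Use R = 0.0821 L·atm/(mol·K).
K_p = 0.0053

Δn = (moles gaseous products) − (moles gaseous reactants) = -2
T = 373 K; RT = 0.0821 × 373 = 30.6233
Kp = Kc·(RT)^Δn = 5.0 × (30.6233)^-2 = 5.0 × 0.00106634 = 0.0053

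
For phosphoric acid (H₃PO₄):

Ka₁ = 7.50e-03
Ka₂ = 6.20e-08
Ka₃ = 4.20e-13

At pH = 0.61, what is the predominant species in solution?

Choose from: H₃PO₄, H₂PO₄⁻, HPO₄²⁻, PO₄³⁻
H₃PO₄

pKa1 = 2.12, pKa2 = 7.21, pKa3 = 12.38. Each pKa is the crossover between adjacent species; pH = 0.61 lies in the region where H₃PO₄ predominates.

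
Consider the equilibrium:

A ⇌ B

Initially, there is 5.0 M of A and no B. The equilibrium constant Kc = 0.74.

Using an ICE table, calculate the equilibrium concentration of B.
[B] = 2.126 M

ICE: [A] = 5.0 − x, [B] = x.
Kc = x/(5.0 − x) = 0.74 ⇒ x = 0.74·5.0/(1 + 0.74) = 3.7/1.74 = 2.126.
[B] = x = 2.126 M.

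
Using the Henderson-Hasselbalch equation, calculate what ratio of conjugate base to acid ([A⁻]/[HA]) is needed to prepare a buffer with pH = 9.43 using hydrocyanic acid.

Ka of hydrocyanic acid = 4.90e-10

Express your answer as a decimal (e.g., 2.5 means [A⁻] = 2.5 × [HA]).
[A⁻]/[HA] = 1.319

pKa = −log(4.90e-10) = 9.3098. pH = pKa + log([A⁻]/[HA]). 9.43 = 9.3098 + log(ratio). log(ratio) = 9.43 − 9.3098 = 0.1202. ratio = 10^(0.1202) = 1.319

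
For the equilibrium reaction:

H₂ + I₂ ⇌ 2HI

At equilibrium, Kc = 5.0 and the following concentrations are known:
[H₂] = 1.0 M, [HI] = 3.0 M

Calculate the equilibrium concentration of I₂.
[I₂] = 1.8000 M

Kc = ([HI]^2) / ([H₂] × [I₂]) = 5.0
[I₂]^1 = (product terms)/(Kc · other reactant terms) = 9 / (5.0 · 1) = 1.8
[I₂] = 1.8000 M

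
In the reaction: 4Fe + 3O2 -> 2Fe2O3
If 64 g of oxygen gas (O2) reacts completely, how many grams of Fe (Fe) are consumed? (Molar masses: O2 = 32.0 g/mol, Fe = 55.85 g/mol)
Moles of O2 = 64 g ÷ 32.0 g/mol = 2 mol
Mole ratio: 4 mol Fe / 3 mol O2
Moles of Fe = 2 × (4/3) = 2.66667 mol
Mass of Fe = 2.66667 mol × 55.85 g/mol = 148.9 g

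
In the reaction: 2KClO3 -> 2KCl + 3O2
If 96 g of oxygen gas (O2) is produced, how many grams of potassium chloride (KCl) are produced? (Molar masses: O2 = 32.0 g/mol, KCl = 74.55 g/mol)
Moles of O2 = 96 g ÷ 32.0 g/mol = 3 mol
Mole ratio: 2 mol KCl / 3 mol O2
Moles of KCl = 3 × (2/3) = 2 mol
Mass of KCl = 2 mol × 74.55 g/mol = 149.1 g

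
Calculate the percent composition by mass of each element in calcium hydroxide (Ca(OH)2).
Ca: 54.09%, O: 43.18%, H: 2.72%

Molar mass of Ca(OH)2 = 74.1 g/mol
% Ca = (1 × 40.08) / 74.1 × 100% = 40.08 / 74.1 × 100% = 54.09%
% O = (2 × 16.0) / 74.1 × 100% = 32 / 74.1 × 100% = 43.18%
% H = (2 × 1.008) / 74.1 × 100% = 2.016 / 74.1 × 100% = 2.72%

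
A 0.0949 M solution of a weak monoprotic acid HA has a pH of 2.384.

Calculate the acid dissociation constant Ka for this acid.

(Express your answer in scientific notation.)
K_a = 1.88e-04

[H⁺] = 10^(−pH) = 10^(−2.384) = 4.130e-03 M. For HA ⇌ H⁺ + A⁻, Ka = x²/(C − x) = (4.130e-03)²/(0.0949 − 4.130e-03) = 1.88e-04.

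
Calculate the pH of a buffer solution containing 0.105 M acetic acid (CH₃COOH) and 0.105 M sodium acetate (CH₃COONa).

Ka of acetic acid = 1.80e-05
pH = 4.74

pKa = -log(1.80e-05) = 4.74. pH = pKa + log([A⁻]/[HA]) = 4.74 + log(0.105/0.105)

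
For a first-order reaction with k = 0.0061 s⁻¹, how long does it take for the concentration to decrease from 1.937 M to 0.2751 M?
319.96 s

From ln[A] = ln[A]₀ - k·t: t = ln([A]₀/[A])/k = ln(1.937/0.2751)/0.0061 = ln(7.0411)/0.0061 = 1.9518/0.0061 = 319.96 s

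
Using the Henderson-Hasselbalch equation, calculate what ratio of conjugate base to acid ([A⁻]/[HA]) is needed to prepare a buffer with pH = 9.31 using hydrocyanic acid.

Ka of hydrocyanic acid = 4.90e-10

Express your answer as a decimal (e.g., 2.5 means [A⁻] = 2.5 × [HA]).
[A⁻]/[HA] = 1.000

pKa = −log(4.90e-10) = 9.3098. pH = pKa + log([A⁻]/[HA]). 9.31 = 9.3098 + log(ratio). log(ratio) = 9.31 − 9.3098 = 0.0002. ratio = 10^(0.0002) = 1.000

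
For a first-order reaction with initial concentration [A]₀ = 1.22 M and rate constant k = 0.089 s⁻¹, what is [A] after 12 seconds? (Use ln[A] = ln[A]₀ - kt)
0.4193 M

ln[A] = ln[A]₀ - k·t = ln(1.22) - (0.089)·(12) = 0.1989 - 1.0680 = -0.8691
[A] = e^(-0.8691) = 0.4193 M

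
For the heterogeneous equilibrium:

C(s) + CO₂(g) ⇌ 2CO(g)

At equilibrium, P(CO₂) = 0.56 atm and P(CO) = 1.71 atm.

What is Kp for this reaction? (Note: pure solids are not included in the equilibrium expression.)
K_p = 5.222

Solid C is excluded.
Kp = P(CO)²/P(CO₂) = (1.71)²/0.56 = 2.924/0.56 = 5.222.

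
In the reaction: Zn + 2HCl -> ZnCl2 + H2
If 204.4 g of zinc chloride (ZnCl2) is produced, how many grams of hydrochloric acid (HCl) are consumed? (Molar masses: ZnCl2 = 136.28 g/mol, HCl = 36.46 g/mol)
Moles of ZnCl2 = 204.4 g ÷ 136.28 g/mol = 1.49985 mol
Mole ratio: 2 mol HCl / 1 mol ZnCl2
Moles of HCl = 1.49985 × (2/1) = 2.99971 mol
Mass of HCl = 2.99971 mol × 36.46 g/mol = 109.4 g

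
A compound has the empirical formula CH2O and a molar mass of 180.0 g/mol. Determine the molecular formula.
Empirical formula mass of CH2O = 30.03 g/mol
Multiplier = 180.0 / 30.03 ≈ 6
Molecular formula = (CH2O) × 6 = C6H12O6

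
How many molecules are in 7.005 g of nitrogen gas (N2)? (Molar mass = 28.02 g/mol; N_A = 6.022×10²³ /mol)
Moles = 7.005 g ÷ 28.02 g/mol = 0.25 mol
Molecules = 0.25 mol × 6.022×10²³ /mol = 1.506e+23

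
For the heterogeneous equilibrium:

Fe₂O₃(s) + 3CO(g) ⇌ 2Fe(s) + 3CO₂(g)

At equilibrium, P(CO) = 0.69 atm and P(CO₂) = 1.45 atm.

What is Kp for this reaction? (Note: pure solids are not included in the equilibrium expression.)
K_p = 9.280

Solids (Fe₂O₃, Fe) are excluded.
Kp = P(CO₂)³/P(CO)³ = (1.45)³/(0.69)³ = 3.049/0.3285 = 9.280.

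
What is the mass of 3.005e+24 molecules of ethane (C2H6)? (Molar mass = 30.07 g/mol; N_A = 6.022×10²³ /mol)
Moles = 3.005e+24 ÷ 6.022×10²³ = 4.99004 mol
Mass = 4.99004 mol × 30.07 g/mol = 150.1 g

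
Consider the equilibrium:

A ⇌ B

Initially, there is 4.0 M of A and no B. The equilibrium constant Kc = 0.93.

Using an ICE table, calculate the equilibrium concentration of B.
[B] = 1.927 M

ICE: [A] = 4.0 − x, [B] = x.
Kc = x/(4.0 − x) = 0.93 ⇒ x = 0.93·4.0/(1 + 0.93) = 3.72/1.93 = 1.927.
[B] = x = 1.927 M.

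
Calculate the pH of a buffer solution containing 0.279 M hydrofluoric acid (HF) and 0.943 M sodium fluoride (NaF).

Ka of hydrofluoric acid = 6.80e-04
pH = 3.70

pKa = -log(6.80e-04) = 3.17. pH = pKa + log([A⁻]/[HA]) = 3.17 + log(0.943/0.279)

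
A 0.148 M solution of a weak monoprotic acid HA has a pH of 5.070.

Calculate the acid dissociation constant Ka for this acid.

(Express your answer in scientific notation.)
K_a = 4.90e-10

[H⁺] = 10^(−pH) = 10^(−5.070) = 8.511e-06 M. For HA ⇌ H⁺ + A⁻, Ka = x²/(C − x) = (8.511e-06)²/(0.148 − 8.511e-06) = 4.90e-10.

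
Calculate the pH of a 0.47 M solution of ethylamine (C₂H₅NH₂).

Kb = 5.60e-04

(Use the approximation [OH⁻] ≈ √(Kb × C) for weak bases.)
pH = 12.21

[OH⁻] = √(Kb × C) = √(5.60e-04 × 0.47) = 1.6223e-02. pOH = 1.79, pH = 14 - pOH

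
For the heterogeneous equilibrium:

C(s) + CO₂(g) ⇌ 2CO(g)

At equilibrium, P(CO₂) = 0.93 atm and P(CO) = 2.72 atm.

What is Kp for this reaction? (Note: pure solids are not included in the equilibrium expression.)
K_p = 7.955

Solid C is excluded.
Kp = P(CO)²/P(CO₂) = (2.72)²/0.93 = 7.398/0.93 = 7.955.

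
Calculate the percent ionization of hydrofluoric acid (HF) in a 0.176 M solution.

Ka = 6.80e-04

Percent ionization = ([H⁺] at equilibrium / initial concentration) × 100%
Percent ionization = 6.03%

Let x = [H⁺]. Ka = x²/(C - x) ⇒ x² + (6.80e-04)x - (6.80e-04)(0.176) = 0. x = 1.0605e-02. Percent = (1.0605e-02/0.176) × 100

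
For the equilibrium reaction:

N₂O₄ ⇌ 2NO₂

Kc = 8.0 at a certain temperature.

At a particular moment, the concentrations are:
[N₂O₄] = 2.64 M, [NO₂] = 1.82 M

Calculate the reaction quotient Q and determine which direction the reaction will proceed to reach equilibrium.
Q = 1.255, Q < K, reaction proceeds forward (toward products)

Q = ([NO₂]^2) / ([N₂O₄])
  = ((1.82)^2) / ((2.64)) = 3.3124/2.64 = 1.255
Since Q = 1.255 < Kc = 8.0, the reaction proceeds forward (toward products) to reach equilibrium.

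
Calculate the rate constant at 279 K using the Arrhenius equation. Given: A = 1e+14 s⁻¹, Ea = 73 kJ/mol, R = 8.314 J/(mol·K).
2.15e+00 s⁻¹

k = A·exp(-Ea/(R·T)) = 1e+14·exp(-73000/(8.314·279)) = 1e+14·exp(-31.4709) = 1e+14·2.1497e-14 = 2.15e+00 s⁻¹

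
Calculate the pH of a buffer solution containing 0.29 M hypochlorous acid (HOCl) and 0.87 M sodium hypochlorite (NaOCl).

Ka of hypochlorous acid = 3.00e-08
pH = 8.00

pKa = -log(3.00e-08) = 7.52. pH = pKa + log([A⁻]/[HA]) = 7.52 + log(0.87/0.29)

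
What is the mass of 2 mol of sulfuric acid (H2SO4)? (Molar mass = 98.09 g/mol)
Mass = 2 mol × 98.09 g/mol = 196.2 g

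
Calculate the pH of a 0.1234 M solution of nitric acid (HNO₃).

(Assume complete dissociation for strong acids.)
pH = 0.91

[H⁺] = 0.1234 M for strong acid. pH = -log[H⁺] = -log(0.1234)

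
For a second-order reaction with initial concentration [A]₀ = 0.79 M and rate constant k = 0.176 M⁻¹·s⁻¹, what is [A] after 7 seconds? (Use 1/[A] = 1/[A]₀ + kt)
0.4003 M

1/[A] = 1/[A]₀ + k·t = 1/0.79 + (0.176)·(7) = 1.2658 + 1.2320 = 2.4978
[A] = 1/2.4978 = 0.4003 M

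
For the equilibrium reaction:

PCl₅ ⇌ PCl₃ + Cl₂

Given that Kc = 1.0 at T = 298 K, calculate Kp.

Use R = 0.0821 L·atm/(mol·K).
K_p = 24.4658

Δn = (moles gaseous products) − (moles gaseous reactants) = 1
T = 298 K; RT = 0.0821 × 298 = 24.4658
Kp = Kc·(RT)^Δn = 1.0 × (24.4658)^1 = 1.0 × 24.4658 = 24.4658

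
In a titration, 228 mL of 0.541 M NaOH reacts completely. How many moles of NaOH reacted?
Moles = Molarity × Volume (L)
Moles = 0.541 M × 0.228 L = 0.1233 mol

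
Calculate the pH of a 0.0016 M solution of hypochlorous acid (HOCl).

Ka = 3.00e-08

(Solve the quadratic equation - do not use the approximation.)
pH = 5.16

x² + Ka×x - Ka×C = 0. Using quadratic formula: [H⁺] = 6.9132e-06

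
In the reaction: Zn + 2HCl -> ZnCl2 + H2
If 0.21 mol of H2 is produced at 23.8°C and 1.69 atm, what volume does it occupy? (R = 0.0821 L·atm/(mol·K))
T = 23.8°C + 273.15 = 296.95 K
V = nRT/P = (0.21 × 0.0821 × 296.95) / 1.69
V = 3.03 L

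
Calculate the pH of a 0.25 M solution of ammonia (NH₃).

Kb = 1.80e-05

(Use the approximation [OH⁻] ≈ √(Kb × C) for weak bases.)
pH = 11.33

[OH⁻] = √(Kb × C) = √(1.80e-05 × 0.25) = 2.1213e-03. pOH = 2.67, pH = 14 - pOH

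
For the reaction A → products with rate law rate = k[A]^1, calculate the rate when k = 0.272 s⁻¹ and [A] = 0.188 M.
0.05114 M/s

rate = k·[A]^1 = 0.272·(0.188)^1 = 0.272·0.188 = 0.05114 M/s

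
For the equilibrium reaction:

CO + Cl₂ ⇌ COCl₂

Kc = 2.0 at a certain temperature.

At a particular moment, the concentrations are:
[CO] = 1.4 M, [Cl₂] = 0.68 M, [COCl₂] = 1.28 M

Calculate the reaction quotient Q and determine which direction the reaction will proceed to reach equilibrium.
Q = 1.345, Q < K, reaction proceeds forward (toward products)

Q = ([COCl₂]) / ([CO] × [Cl₂])
  = ((1.28)) / ((1.4)·(0.68)) = 1.28/0.952 = 1.345
Since Q = 1.345 < Kc = 2.0, the reaction proceeds forward (toward products) to reach equilibrium.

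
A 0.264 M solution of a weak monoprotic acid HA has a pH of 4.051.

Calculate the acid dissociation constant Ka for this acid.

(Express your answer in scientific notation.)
K_a = 3.00e-08

[H⁺] = 10^(−pH) = 10^(−4.051) = 8.892e-05 M. For HA ⇌ H⁺ + A⁻, Ka = x²/(C − x) = (8.892e-05)²/(0.264 − 8.892e-05) = 3.00e-08.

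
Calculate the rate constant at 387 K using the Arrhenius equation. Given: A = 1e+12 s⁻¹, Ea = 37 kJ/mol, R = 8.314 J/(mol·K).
1.01e+07 s⁻¹

k = A·exp(-Ea/(R·T)) = 1e+12·exp(-37000/(8.314·387)) = 1e+12·exp(-11.4995) = 1e+12·1.0135e-05 = 1.01e+07 s⁻¹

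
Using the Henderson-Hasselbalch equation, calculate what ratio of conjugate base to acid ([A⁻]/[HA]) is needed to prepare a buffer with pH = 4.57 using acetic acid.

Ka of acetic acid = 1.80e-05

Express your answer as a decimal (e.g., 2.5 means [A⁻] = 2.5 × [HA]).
[A⁻]/[HA] = 0.669

pKa = −log(1.80e-05) = 4.7447. pH = pKa + log([A⁻]/[HA]). 4.57 = 4.7447 + log(ratio). log(ratio) = 4.57 − 4.7447 = -0.1747. ratio = 10^(-0.1747) = 0.669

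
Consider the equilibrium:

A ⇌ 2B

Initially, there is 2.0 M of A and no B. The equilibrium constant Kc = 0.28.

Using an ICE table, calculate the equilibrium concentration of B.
[B] = 0.682 M

ICE: [A] = 2.0 − x, [B] = 2x.
Kc = (2x)²/(2.0 − x) = 0.28 ⇒ 4x² + 0.28x − 0.56 = 0.
x = (−0.28 + √(0.28² + 4·4·0.56))/(2·4) = (−0.28 + √9.0384)/8 = 0.3408.
[B] = 2x = 0.682 M.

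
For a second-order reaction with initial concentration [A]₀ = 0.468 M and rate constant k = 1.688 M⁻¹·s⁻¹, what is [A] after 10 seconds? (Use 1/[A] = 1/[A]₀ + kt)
0.0526 M

1/[A] = 1/[A]₀ + k·t = 1/0.468 + (1.688)·(10) = 2.1368 + 16.8800 = 19.0168
[A] = 1/19.0168 = 0.0526 M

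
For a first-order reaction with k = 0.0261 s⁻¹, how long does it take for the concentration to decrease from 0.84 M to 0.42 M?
26.56 s

From ln[A] = ln[A]₀ - k·t: t = ln([A]₀/[A])/k = ln(0.84/0.42)/0.0261 = ln(2.0000)/0.0261 = 0.6931/0.0261 = 26.56 s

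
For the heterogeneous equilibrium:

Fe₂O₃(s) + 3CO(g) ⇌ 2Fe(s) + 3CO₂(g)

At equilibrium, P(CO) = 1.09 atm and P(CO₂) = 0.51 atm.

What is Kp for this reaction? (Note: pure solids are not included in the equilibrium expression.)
K_p = 0.102

Solids (Fe₂O₃, Fe) are excluded.
Kp = P(CO₂)³/P(CO)³ = (0.51)³/(1.09)³ = 0.1327/1.295 = 0.102.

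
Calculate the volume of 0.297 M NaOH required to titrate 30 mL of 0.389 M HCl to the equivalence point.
V_{base} = 39.3 mL

At equivalence: moles acid = moles base.
moles HCl = 0.389 M × 0.03 L = 0.01167 mol
V_NaOH = 0.01167 mol ÷ 0.297 M = 0.03929 L = 39.3 mL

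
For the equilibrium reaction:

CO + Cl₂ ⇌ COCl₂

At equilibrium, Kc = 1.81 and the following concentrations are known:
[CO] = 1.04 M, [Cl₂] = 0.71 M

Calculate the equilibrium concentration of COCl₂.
[COCl₂] = 1.3365 M

Kc = ([COCl₂]) / ([CO] × [Cl₂]) = 1.81
[COCl₂]^1 = Kc · (reactant terms)/(other product terms) = 1.81 · 0.7384 / 1 = 1.3365
[COCl₂] = 1.3365 M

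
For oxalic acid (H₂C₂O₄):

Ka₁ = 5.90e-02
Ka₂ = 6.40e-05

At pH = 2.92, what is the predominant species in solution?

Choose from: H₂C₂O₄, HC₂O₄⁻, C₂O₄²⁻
HC₂O₄⁻

pKa1 = 1.23, pKa2 = 4.19. Each pKa is the crossover between adjacent species; pH = 2.92 lies in the region where HC₂O₄⁻ predominates.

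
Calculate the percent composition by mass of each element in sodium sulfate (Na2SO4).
Na: 32.37%, S: 22.58%, O: 45.05%

Molar mass of Na2SO4 = 142.05 g/mol
% Na = (2 × 22.99) / 142.05 × 100% = 45.98 / 142.05 × 100% = 32.37%
% S = (1 × 32.07) / 142.05 × 100% = 32.07 / 142.05 × 100% = 22.58%
% O = (4 × 16.0) / 142.05 × 100% = 64 / 142.05 × 100% = 45.05%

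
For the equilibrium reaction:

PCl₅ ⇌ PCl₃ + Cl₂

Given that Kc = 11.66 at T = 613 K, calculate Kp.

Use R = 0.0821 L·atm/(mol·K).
K_p = 586.8163

Δn = (moles gaseous products) − (moles gaseous reactants) = 1
T = 613 K; RT = 0.0821 × 613 = 50.3273
Kp = Kc·(RT)^Δn = 11.66 × (50.3273)^1 = 11.66 × 50.3273 = 586.8163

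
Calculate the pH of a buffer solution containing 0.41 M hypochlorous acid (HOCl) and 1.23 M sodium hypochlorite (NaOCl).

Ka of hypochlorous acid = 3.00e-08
pH = 8.00

pKa = -log(3.00e-08) = 7.52. pH = pKa + log([A⁻]/[HA]) = 7.52 + log(1.23/0.41)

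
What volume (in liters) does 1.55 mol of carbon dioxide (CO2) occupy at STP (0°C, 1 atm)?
At STP, 1 mol of gas occupies 22.4 L
Volume = 1.55 mol × 22.4 L/mol = 34.72 L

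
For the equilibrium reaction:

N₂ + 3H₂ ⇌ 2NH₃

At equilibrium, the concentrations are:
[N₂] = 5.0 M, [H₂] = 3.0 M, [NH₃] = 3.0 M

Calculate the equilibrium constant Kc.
K_c = 0.0667

Kc = ([NH₃]^2) / ([N₂] × [H₂]^3)
   = ((3.0)^2) / ((5.0)·(3.0)^3)
   = 9 / 135 = 0.0667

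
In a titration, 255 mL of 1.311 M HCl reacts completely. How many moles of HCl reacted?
Moles = Molarity × Volume (L)
Moles = 1.311 M × 0.255 L = 0.3343 mol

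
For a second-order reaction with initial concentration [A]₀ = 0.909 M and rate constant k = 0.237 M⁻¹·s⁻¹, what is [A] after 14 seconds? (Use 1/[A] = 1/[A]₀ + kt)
0.2263 M

1/[A] = 1/[A]₀ + k·t = 1/0.909 + (0.237)·(14) = 1.1001 + 3.3180 = 4.4181
[A] = 1/4.4181 = 0.2263 M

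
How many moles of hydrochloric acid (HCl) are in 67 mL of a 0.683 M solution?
Moles = Molarity × Volume (L)
Moles = 0.683 M × 0.067 L = 0.04576 mol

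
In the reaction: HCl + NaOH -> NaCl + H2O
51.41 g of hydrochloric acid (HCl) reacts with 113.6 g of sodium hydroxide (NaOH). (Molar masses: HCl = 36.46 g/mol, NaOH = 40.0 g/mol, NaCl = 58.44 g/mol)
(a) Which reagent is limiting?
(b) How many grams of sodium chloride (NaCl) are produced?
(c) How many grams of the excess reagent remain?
(a) HCl, (b) 82.4 g, (c) 57.2 g

Moles of HCl = 51.41 g ÷ 36.46 g/mol = 1.41004 mol
Moles of NaOH = 113.6 g ÷ 40.0 g/mol = 2.84 mol
Moles ÷ coefficient: HCl: 1.41004/1 = 1.41, NaOH: 2.84/1 = 2.84
(a) HCl has the smaller value, so HCl is the limiting reagent.
(b) Moles of NaCl = 1.41004 mol HCl × (1/1) = 1.41004 mol; mass = 1.41004 mol × 58.44 g/mol = 82.4 g
(c) NaOH consumed = 1.41004 × (1/1) = 1.41004 mol; remaining = 2.84 − 1.41004 = 1.42996 mol; mass = 1.42996 mol × 40.0 g/mol = 57.2 g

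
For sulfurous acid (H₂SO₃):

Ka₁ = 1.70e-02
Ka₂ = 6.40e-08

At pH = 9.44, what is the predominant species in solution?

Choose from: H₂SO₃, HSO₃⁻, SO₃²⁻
SO₃²⁻

pKa1 = 1.77, pKa2 = 7.19. Each pKa is the crossover between adjacent species; pH = 9.44 lies in the region where SO₃²⁻ predominates.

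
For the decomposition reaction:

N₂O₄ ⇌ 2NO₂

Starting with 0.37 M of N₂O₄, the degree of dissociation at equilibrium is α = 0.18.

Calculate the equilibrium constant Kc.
K_c = 0.0585

x = α·[A]₀ = 0.18 × 0.37 = 0.0666 M dissociated.
At eq: [N₂O₄] = 0.37 − 0.0666 = 0.3034 M; [NO₂] = 2x = 0.1332 M.
Kc = [NO₂]²/[N₂O₄] = (0.1332)²/0.3034 = 0.05848.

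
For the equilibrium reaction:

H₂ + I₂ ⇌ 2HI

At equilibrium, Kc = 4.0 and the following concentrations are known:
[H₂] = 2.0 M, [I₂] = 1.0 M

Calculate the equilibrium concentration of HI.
[HI] = 2.8284 M

Kc = ([HI]^2) / ([H₂] × [I₂]) = 4.0
[HI]^2 = Kc · (reactant terms)/(other product terms) = 4.0 · 2 / 1 = 8
[HI] = (8)^(1/2) = 2.8284 M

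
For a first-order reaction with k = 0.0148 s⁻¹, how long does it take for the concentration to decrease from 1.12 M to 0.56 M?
46.83 s

From ln[A] = ln[A]₀ - k·t: t = ln([A]₀/[A])/k = ln(1.12/0.56)/0.0148 = ln(2.0000)/0.0148 = 0.6931/0.0148 = 46.83 s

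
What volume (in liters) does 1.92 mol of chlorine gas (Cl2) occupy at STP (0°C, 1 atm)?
At STP, 1 mol of gas occupies 22.4 L
Volume = 1.92 mol × 22.4 L/mol = 43.01 L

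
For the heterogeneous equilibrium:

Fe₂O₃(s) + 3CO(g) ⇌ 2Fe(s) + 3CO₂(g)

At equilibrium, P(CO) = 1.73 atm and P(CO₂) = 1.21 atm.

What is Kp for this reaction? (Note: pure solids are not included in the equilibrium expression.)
K_p = 0.342

Solids (Fe₂O₃, Fe) are excluded.
Kp = P(CO₂)³/P(CO)³ = (1.21)³/(1.73)³ = 1.772/5.178 = 0.342.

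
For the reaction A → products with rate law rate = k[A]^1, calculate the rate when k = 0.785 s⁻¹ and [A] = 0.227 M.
0.1782 M/s

rate = k·[A]^1 = 0.785·(0.227)^1 = 0.785·0.227 = 0.1782 M/s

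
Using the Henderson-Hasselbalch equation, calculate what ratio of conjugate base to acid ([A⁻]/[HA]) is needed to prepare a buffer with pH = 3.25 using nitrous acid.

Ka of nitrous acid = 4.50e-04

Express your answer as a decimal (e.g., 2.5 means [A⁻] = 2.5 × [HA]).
[A⁻]/[HA] = 0.800

pKa = −log(4.50e-04) = 3.3468. pH = pKa + log([A⁻]/[HA]). 3.25 = 3.3468 + log(ratio). log(ratio) = 3.25 − 3.3468 = -0.0968. ratio = 10^(-0.0968) = 0.800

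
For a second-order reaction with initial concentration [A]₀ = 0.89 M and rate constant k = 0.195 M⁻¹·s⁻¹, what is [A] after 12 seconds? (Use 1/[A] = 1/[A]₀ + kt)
0.2887 M

1/[A] = 1/[A]₀ + k·t = 1/0.89 + (0.195)·(12) = 1.1236 + 2.3400 = 3.4636
[A] = 1/3.4636 = 0.2887 M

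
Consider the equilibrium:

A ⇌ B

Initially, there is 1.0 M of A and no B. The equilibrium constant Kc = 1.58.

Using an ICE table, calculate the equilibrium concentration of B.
[B] = 0.612 M

ICE: [A] = 1.0 − x, [B] = x.
Kc = x/(1.0 − x) = 1.58 ⇒ x = 1.58·1.0/(1 + 1.58) = 1.58/2.58 = 0.6124.
[B] = x = 0.612 M.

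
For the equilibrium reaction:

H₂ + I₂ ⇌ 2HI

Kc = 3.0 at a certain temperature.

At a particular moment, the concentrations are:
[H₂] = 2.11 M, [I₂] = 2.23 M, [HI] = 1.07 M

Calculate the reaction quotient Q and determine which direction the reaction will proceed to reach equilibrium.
Q = 0.243, Q < K, reaction proceeds forward (toward products)

Q = ([HI]^2) / ([H₂] × [I₂])
  = ((1.07)^2) / ((2.11)·(2.23)) = 1.1449/4.7053 = 0.2433
Since Q = 0.2433 < Kc = 3.0, the reaction proceeds forward (toward products) to reach equilibrium.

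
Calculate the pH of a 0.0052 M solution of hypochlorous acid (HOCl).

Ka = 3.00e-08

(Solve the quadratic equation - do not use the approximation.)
pH = 4.90

x² + Ka×x - Ka×C = 0. Using quadratic formula: [H⁺] = 1.2475e-05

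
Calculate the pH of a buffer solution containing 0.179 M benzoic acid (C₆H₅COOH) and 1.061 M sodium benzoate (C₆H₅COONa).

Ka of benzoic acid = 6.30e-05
pH = 4.97

pKa = -log(6.30e-05) = 4.20. pH = pKa + log([A⁻]/[HA]) = 4.20 + log(1.061/0.179)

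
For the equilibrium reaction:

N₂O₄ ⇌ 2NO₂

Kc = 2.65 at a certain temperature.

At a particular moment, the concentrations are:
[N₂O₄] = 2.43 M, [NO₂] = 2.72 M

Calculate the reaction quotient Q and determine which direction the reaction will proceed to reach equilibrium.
Q = 3.045, Q > K, reaction proceeds reverse (toward reactants)

Q = ([NO₂]^2) / ([N₂O₄])
  = ((2.72)^2) / ((2.43)) = 7.3984/2.43 = 3.045
Since Q = 3.045 > Kc = 2.65, the reaction proceeds reverse (toward reactants) to reach equilibrium.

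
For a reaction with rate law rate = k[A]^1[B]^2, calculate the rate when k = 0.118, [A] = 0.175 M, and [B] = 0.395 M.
0.003222 M/s

rate = k·[A]^1·[B]^2 = 0.118·(0.175)^1·(0.395)^2 = 0.118·0.175·0.156025 = 0.003222 M/s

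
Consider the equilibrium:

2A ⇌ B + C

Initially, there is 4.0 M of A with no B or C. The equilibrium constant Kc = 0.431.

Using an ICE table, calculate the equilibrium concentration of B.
[B] = 1.135 M

ICE: [A] = 4.0 − 2x, [B] = [C] = x.
Kc = x²/(4.0 − 2x)² = 0.431 ⇒ √Kc = x/(4.0 − 2x).
x = √0.431·4.0/(1 + 2√0.431) = 0.65651·4.0/2.313 = 1.1353.
[B] = x = 1.135 M.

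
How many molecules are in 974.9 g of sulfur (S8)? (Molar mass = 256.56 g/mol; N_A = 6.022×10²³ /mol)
Moles = 974.9 g ÷ 256.56 g/mol = 3.79989 mol
Molecules = 3.79989 mol × 6.022×10²³ /mol = 2.288e+24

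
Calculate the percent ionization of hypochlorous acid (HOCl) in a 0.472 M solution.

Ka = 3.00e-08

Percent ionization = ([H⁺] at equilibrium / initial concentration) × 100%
Percent ionization = 0.0252%

Let x = [H⁺]. Ka = x²/(C - x) ⇒ x² + (3.00e-08)x - (3.00e-08)(0.472) = 0. x = 1.1898e-04. Percent = (1.1898e-04/0.472) × 100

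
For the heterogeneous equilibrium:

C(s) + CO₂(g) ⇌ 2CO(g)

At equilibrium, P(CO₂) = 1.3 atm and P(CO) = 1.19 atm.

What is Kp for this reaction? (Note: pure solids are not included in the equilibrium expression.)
K_p = 1.089

Solid C is excluded.
Kp = P(CO)²/P(CO₂) = (1.19)²/1.3 = 1.416/1.3 = 1.089.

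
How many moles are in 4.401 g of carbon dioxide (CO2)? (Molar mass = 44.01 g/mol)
Moles = 4.401 g ÷ 44.01 g/mol = 0.1 mol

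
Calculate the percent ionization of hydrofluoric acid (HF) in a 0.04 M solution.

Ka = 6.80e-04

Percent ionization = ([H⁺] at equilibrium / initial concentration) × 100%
Percent ionization = 12.2%

Let x = [H⁺]. Ka = x²/(C - x) ⇒ x² + (6.80e-04)x - (6.80e-04)(0.04) = 0. x = 4.8864e-03. Percent = (4.8864e-03/0.04) × 100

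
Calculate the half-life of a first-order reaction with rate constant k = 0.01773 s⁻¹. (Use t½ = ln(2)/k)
39.09 s

t½ = ln(2)/k = 0.6931/0.01773 = 39.09 s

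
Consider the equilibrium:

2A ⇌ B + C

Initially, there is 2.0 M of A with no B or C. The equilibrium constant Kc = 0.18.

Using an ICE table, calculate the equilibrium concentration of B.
[B] = 0.459 M

ICE: [A] = 2.0 − 2x, [B] = [C] = x.
Kc = x²/(2.0 − 2x)² = 0.18 ⇒ √Kc = x/(2.0 − 2x).
x = √0.18·2.0/(1 + 2√0.18) = 0.42426·2.0/1.8485 = 0.45903.
[B] = x = 0.459 M.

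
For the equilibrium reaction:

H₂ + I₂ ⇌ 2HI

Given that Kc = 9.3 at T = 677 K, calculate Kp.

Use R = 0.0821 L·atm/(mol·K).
K_p = 9.3000

Δn = (moles gaseous products) − (moles gaseous reactants) = 0
T = 677 K; RT = 0.0821 × 677 = 55.5817
Kp = Kc·(RT)^Δn = 9.3 × (55.5817)^0 = 9.3 × 1 = 9.3000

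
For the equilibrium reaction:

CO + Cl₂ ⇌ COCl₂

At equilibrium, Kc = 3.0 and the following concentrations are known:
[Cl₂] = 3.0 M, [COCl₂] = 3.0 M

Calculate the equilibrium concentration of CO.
[CO] = 0.3333 M

Kc = ([COCl₂]) / ([CO] × [Cl₂]) = 3.0
[CO]^1 = (product terms)/(Kc · other reactant terms) = 3 / (3.0 · 3) = 0.33333
[CO] = 0.3333 M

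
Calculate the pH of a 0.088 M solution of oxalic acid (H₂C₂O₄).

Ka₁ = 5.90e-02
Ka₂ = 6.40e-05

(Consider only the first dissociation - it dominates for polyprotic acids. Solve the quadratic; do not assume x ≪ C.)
pH = 1.32

x² + Ka₁·x − Ka₁·C = 0 with Ka₁ = 5.90e-02, C = 0.088.
x = (−Ka₁ + √(Ka₁² + 4·Ka₁·C))/2 = 4.8360e-02 M, so pH = 1.32.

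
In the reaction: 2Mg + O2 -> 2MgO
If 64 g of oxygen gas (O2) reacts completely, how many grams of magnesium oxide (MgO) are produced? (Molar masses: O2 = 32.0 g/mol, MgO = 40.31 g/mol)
Moles of O2 = 64 g ÷ 32.0 g/mol = 2 mol
Mole ratio: 2 mol MgO / 1 mol O2
Moles of MgO = 2 × (2/1) = 4 mol
Mass of MgO = 4 mol × 40.31 g/mol = 161.2 g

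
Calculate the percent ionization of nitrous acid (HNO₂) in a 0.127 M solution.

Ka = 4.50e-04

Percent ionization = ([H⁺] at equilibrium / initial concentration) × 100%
Percent ionization = 5.78%

Let x = [H⁺]. Ka = x²/(C - x) ⇒ x² + (4.50e-04)x - (4.50e-04)(0.127) = 0. x = 7.3381e-03. Percent = (7.3381e-03/0.127) × 100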